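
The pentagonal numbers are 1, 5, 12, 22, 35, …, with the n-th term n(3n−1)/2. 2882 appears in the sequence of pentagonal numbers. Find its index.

Set n(3n−1)/2 = 2882, giving 3n² − n − 5764 = 0.
The discriminant is 1 + 24·2882 = 69169, and √69169 = 263.
So n = (1 + 263) / 6 = 264/6 = 44.

44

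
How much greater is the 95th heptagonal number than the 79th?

95·(5·95 − 3)/2 = 22420 and 79·(5·79 − 3)/2 = 15484.
Difference: 22420 − 15484 = 6936.

6936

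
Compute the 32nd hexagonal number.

2016

The 32nd hexagonal number is n(2n−1) with n = 32.
32·(2·32 − 1) = 32·63 = 2016.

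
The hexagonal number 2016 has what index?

Set n(2n−1) = 2016, giving 2n² − n − 2016 = 0.
The discriminant is 1 + 8·2016 = 16129, and √16129 = 127.
So n = (1 + 127) / 4 = 128/4 = 32.

32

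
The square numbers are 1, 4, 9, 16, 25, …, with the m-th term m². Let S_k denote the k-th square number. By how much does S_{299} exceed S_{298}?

n² − (n−1)² = 2n − 1, so 299² − 298² = 2·299 − 1 = 597.

597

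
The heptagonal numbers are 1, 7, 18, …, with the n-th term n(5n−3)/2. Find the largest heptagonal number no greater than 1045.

Solve n(5n−3)/2 ≤ 1045 for integer n.
n = 20 gives 970 ≤ 1045, while n = 21 gives 1071 > 1045; so the answer is 970.

970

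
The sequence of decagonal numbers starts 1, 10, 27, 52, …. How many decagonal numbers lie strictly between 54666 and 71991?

17

The n-th decagonal number is n(4n−3).
Smallest index with value > 54666: n = 118 (giving 55342).
Largest index with value < 71991: n = 134 (giving 71422).
Indices 118 through 134: 17 terms.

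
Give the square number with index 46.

The 46th square number is n² with n = 46.
46² = 2116.

2116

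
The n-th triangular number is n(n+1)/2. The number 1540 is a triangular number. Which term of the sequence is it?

55

Set n(n+1)/2 = 1540, giving n² + n − 3080 = 0.
The discriminant is 1 + 8·1540 = 12321, and √12321 = 111.
So n = (-1 + 111) / 2 = 110/2 = 55.
Check: 55·56/2 = 1540. ✓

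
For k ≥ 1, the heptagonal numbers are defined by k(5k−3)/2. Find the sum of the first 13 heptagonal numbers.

1911

Σ i(5i−3)/2 = (5Σi² − 3Σi) / 2 over i = 1..13.
Σi = 91 and Σi² = 819.
(5·819 − 3·91) / 2 = 3822/2 = 1911.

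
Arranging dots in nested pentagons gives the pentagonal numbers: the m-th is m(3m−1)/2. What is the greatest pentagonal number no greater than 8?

5

Solve n(3n−1)/2 ≤ 8 for integer n.
n = 2 gives 5 ≤ 8, while n = 3 gives 12 > 8; so the answer is 5.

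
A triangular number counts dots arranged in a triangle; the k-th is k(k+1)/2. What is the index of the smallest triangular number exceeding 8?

Solve n(n+1)/2 > 8 for integer n.
The largest n with value ≤ 8 is 3 (since 6 ≤ 8 < 10), so the first above is n = 4, value 10.

4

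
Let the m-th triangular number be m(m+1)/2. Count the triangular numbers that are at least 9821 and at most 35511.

127

The n-th triangular number is n(n+1)/2.
Smallest index with value ≥ 9821: n = 140 (giving 9870).
Largest index with value ≤ 35511: n = 266 (giving 35511).
Indices 140 through 266: 127 terms.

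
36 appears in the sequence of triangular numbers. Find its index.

8

Set n(n+1)/2 = 36, giving n² + n − 72 = 0.
So n = (-1 + 17) / 2 = 16/2 = 8.
Check: 8·9/2 = 36. ✓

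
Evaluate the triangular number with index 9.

9·10/2 = 90/2 = 45.

45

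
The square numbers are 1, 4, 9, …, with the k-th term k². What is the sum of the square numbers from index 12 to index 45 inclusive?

Σ_{i=12}^{45} i² = 31395 − 506 = 30889.

30889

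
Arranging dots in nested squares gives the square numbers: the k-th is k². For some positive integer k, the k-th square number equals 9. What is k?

We need n² = 9, so n = √9 = 3.

3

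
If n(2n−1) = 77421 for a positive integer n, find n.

197

Set n(2n−1) = 77421, giving 2n² − n − 77421 = 0.
The discriminant is 1 + 8·77421 = 619369, and √619369 = 787.
So n = (1 + 787) / 4 = 788/4 = 197.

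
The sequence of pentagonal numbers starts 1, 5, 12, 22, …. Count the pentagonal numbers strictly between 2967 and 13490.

50

The n-th pentagonal number is n(3n−1)/2.
Smallest index with value > 2967: n = 45 (giving 3015).
Largest index with value < 13490: n = 94 (giving 13207).
Indices 45 through 94: 50 terms.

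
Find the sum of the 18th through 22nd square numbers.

2010

Σ_{i=18}^{22} i² = 3795 − 1785 = 2010.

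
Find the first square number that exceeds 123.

144

Solve n² > 123 for integer n.
The largest n with value ≤ 123 is 11 (since 121 ≤ 123 < 144), so the first above is n = 12, value 144.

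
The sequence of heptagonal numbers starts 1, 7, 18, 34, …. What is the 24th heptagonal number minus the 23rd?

116

Consecutive heptagonal numbers differ by 5n − 4: here 5·24 − 4 = 116.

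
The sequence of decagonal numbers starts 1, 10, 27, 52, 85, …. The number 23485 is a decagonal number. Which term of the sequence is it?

77

Set n(4n−3) = 23485, giving 4n² − 3n − 23485 = 0.
The discriminant is 9 + 16·23485 = 375769, and √375769 = 613.
So n = (3 + 613) / 8 = 616/8 = 77.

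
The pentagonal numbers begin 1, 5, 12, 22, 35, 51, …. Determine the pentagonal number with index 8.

8·(3·8 − 1)/2 = 8·23/2 = 92.

92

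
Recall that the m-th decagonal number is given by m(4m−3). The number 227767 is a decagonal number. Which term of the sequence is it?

Set n(4n−3) = 227767, giving 4n² − 3n − 227767 = 0.
So n = (3 + 1909) / 8 = 1912/8 = 239.
Check: 239·(4·239 − 3) = 227767. ✓

239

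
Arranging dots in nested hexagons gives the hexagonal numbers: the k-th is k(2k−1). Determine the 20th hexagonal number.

780

The 20th hexagonal number is n(2n−1) with n = 20.
20·(2·20 − 1) = 20·39 = 780.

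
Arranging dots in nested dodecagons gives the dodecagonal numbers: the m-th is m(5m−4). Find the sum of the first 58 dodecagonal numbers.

Σ i(5i−4) = 5Σi² − 4Σi over i = 1..58.
Σi = 1711 and Σi² = 66729.
5·66729 − 4·1711 = 326801.

326801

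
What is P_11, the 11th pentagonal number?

The 11th pentagonal number is n(3n−1)/2 with n = 11.
11·(3·11 − 1)/2 = 11·32/2 = 11·16 = 176.

176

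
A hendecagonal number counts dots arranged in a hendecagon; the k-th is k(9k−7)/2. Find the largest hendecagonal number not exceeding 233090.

Solve n(9n−7)/2 ≤ 233090 for integer n.
n = 227 gives 231086 ≤ 233090, while n = 228 gives 233130 > 233090; so the answer is 231086.

231086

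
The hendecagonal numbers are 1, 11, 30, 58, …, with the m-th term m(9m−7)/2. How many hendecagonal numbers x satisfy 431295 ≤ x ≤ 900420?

The n-th hendecagonal number is n(9n−7)/2.
Smallest index with value ≥ 431295: n = 310 (giving 431365).
Largest index with value ≤ 900420: n = 447 (giving 897576).
Indices 310 through 447: 138 terms.

138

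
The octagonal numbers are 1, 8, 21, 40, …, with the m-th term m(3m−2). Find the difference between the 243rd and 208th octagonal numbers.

47285

243·(3·243 − 2) = 176661 and 208·(3·208 − 2) = 129376.
Difference: 176661 − 129376 = 47285.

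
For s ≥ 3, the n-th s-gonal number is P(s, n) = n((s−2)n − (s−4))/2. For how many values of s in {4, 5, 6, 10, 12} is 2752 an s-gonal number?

1

s = 4: P(4, 52) = 2704 and P(4, 53) = 2809; 2752 is not s-gonal.
s = 5: P(5, 43) = 2752. ✓
s = 6: P(6, 37) = 2701 and P(6, 38) = 2850; 2752 is not s-gonal.
s = 10: P(10, 26) = 2626 and P(10, 27) = 2835; 2752 is not s-gonal.
s = 12: P(12, 23) = 2553 and P(12, 24) = 2784; 2752 is not s-gonal.
Hits: s ∈ {5} → 1.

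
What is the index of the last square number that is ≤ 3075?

Solve n² ≤ 3075 for integer n.
n = 55 gives 3025 ≤ 3075, while n = 56 gives 3136 > 3075; so the answer is index 55.

55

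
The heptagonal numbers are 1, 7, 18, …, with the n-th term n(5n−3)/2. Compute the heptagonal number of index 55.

The 55th heptagonal number is n(5n−3)/2 with n = 55.
55·(5·55 − 3)/2 = 55·272/2 = 55·136 = 7480.

7480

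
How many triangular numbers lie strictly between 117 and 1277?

36

The n-th triangular number is n(n+1)/2.
Smallest index with value > 117: n = 15 (giving 120).
Largest index with value < 1277: n = 50 (giving 1275).
Indices 15 through 50: 36 terms.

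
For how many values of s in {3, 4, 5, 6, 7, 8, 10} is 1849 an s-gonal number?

s = 3: P(3, 60) = 1830 and P(3, 61) = 1891; 1849 is not s-gonal.
s = 4: P(4, 43) = 1849. ✓
s = 5: P(5, 35) = 1820 and P(5, 36) = 1926; 1849 is not s-gonal.
s = 6: P(6, 30) = 1770 and P(6, 31) = 1891; 1849 is not s-gonal.
s = 7: P(7, 27) = 1782 and P(7, 28) = 1918; 1849 is not s-gonal.
s = 8: P(8, 25) = 1825 and P(8, 26) = 1976; 1849 is not s-gonal.
s = 10: P(10, 21) = 1701 and P(10, 22) = 1870; 1849 is not s-gonal.
Hits: s ∈ {4} → 1.

1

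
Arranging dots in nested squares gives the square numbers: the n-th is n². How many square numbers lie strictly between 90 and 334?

The n-th square number is n².
Smallest index with value > 90: n = 10 (giving 100).
Largest index with value < 334: n = 18 (giving 324).
Indices 10 through 18: 9 terms.

9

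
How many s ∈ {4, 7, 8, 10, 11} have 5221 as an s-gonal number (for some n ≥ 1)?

s = 4: P(4, 72) = 5184 and P(4, 73) = 5329; 5221 is not s-gonal.
s = 7: P(7, 46) = 5221. ✓
s = 8: P(8, 42) = 5208 and P(8, 43) = 5461; 5221 is not s-gonal.
s = 10: P(10, 36) = 5076 and P(10, 37) = 5365; 5221 is not s-gonal.
s = 11: P(11, 34) = 5083 and P(11, 35) = 5390; 5221 is not s-gonal.
Hits: s ∈ {7} → 1.

1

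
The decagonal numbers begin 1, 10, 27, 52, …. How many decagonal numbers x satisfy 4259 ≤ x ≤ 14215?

26

The n-th decagonal number is n(4n−3).
Smallest index with value ≥ 4259: n = 34 (giving 4522).
Largest index with value ≤ 14215: n = 59 (giving 13747).
Indices 34 through 59: 26 terms.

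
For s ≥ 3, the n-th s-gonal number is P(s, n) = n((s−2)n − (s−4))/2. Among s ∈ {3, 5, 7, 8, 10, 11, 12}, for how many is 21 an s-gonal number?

s = 3: P(3, 6) = 21. ✓
s = 5: P(5, 3) = 12 and P(5, 4) = 22; 21 is not s-gonal.
s = 7: P(7, 3) = 18 and P(7, 4) = 34; 21 is not s-gonal.
s = 8: P(8, 3) = 21. ✓
s = 10: P(10, 2) = 10 and P(10, 3) = 27; 21 is not s-gonal.
s = 11: P(11, 2) = 11 and P(11, 3) = 30; 21 is not s-gonal.
s = 12: P(12, 2) = 12 and P(12, 3) = 33; 21 is not s-gonal.
Hits: s ∈ {3, 8} → 2.

2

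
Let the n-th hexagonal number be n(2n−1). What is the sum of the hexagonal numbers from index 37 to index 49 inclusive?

Σ i(2i−1) = 2Σi² − Σi over i = 37..49.
Σi = 1225 − 666 = 559 and Σi² = 40425 − 16206 = 24219.
2·24219 − 1·559 = 47879.

47879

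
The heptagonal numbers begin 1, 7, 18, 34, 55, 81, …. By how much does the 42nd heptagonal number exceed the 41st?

Consecutive heptagonal numbers differ by 5n − 4: here 5·42 − 4 = 206.

206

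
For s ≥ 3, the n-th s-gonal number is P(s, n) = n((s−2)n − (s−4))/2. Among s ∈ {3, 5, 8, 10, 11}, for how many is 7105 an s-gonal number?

1

s = 3: P(3, 118) = 7021 and P(3, 119) = 7140; 7105 is not s-gonal.
s = 5: P(5, 68) = 6902 and P(5, 69) = 7107; 7105 is not s-gonal.
s = 8: P(8, 49) = 7105. ✓
s = 10: P(10, 42) = 6930 and P(10, 43) = 7267; 7105 is not s-gonal.
s = 11: P(11, 40) = 7060 and P(11, 41) = 7421; 7105 is not s-gonal.
Hits: s ∈ {8} → 1.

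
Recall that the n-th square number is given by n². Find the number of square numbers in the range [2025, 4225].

The n-th square number is n².
Smallest index with value ≥ 2025: n = 45 (giving 2025).
Largest index with value ≤ 4225: n = 65 (giving 4225).
Indices 45 through 65: 21 terms.

21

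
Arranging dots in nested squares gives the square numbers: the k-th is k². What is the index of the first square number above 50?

8

Solve n² > 50 for integer n.
The largest n with value ≤ 50 is 7 (since 49 ≤ 50 < 64), so the first above is n = 8, value 64.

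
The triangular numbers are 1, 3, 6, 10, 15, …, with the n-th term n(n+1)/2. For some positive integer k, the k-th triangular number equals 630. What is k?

Set n(n+1)/2 = 630, giving n² + n − 1260 = 0.
The discriminant is 1 + 8·630 = 5041, and √5041 = 71.
So n = (-1 + 71) / 2 = 70/2 = 35.

35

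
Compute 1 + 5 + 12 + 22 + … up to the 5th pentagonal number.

75

Σ i(3i−1)/2 = (3Σi² − Σi) / 2 over i = 1..5.
Σi = 15 and Σi² = 55.
(3·55 − 1·15) / 2 = 150/2 = 75.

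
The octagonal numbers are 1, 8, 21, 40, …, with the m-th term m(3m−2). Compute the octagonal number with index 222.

222·(3·222 − 2) = 222·664 = 147408.

147408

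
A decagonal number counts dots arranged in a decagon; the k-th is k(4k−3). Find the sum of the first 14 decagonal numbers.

Σ i(4i−3) = 4Σi² − 3Σi over i = 1..14.
Σi = 105 and Σi² = 1015.
4·1015 − 3·105 = 3745.

3745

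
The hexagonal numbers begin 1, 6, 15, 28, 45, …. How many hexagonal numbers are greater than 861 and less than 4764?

The n-th hexagonal number is n(2n−1).
Smallest index with value > 861: n = 22 (giving 946).
Largest index with value < 4764: n = 49 (giving 4753).
Indices 22 through 49: 28 terms.

28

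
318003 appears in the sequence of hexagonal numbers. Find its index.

399

Set n(2n−1) = 318003, giving 2n² − n − 318003 = 0.
So n = (1 + 1595) / 4 = 1596/4 = 399.
Check: 399·(2·399 − 1) = 318003. ✓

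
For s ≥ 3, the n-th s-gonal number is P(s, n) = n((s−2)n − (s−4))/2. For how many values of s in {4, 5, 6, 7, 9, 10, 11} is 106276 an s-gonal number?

s = 4: P(4, 326) = 106276. ✓
s = 5: P(5, 266) = 106001 and P(5, 267) = 106800; 106276 is not s-gonal.
s = 6: P(6, 230) = 105570 and P(6, 231) = 106491; 106276 is not s-gonal.
s = 7: P(7, 206) = 105781 and P(7, 207) = 106812; 106276 is not s-gonal.
s = 9: P(9, 174) = 105531 and P(9, 175) = 106750; 106276 is not s-gonal.
s = 10: P(10, 163) = 105787 and P(10, 164) = 107092; 106276 is not s-gonal.
s = 11: P(11, 154) = 106183 and P(11, 155) = 107570; 106276 is not s-gonal.
Hits: s ∈ {4} → 1.

1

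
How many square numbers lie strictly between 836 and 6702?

53

The n-th square number is n².
Smallest index with value > 836: n = 29 (giving 841).
Largest index with value < 6702: n = 81 (giving 6561).
Indices 29 through 81: 53 terms.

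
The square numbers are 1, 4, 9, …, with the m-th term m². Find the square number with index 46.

2116

The 46th square number is n² with n = 46.
46² = 2116.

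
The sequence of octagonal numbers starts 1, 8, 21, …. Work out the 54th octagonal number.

8640

The 54th octagonal number is n(3n−2) with n = 54.
54·(3·54 − 2) = 54·160 = 8640.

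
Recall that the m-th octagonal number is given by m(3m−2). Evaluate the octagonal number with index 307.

The 307th octagonal number is n(3n−2) with n = 307.
307·(3·307 − 2) = 307·919 = 282133.

282133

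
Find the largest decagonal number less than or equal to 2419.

Solve n(4n−3) ≤ 2419 for integer n.
n = 24 gives 2232 ≤ 2419, while n = 25 gives 2425 > 2419; so the answer is 2232.

2232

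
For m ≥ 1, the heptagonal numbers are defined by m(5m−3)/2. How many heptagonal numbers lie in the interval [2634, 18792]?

55

The n-th heptagonal number is n(5n−3)/2.
Smallest index with value ≥ 2634: n = 33 (giving 2673).
Largest index with value ≤ 18792: n = 87 (giving 18792).
Indices 33 through 87: 55 terms.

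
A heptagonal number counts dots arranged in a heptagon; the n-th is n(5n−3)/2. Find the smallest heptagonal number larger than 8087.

8323

Solve n(5n−3)/2 > 8087 for integer n.
The largest n with value ≤ 8087 is 57 (since 8037 ≤ 8087 < 8323), so the first above is n = 58, value 8323.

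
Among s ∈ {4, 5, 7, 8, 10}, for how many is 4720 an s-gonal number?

1

s = 4: P(4, 68) = 4624 and P(4, 69) = 4761; 4720 is not s-gonal.
s = 5: P(5, 56) = 4676 and P(5, 57) = 4845; 4720 is not s-gonal.
s = 7: P(7, 43) = 4558 and P(7, 44) = 4774; 4720 is not s-gonal.
s = 8: P(8, 40) = 4720. ✓
s = 10: P(10, 34) = 4522 and P(10, 35) = 4795; 4720 is not s-gonal.
Hits: s ∈ {8} → 1.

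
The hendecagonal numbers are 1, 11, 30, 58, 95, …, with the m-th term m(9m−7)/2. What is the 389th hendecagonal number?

389·(9·389 − 7)/2 = 389·3494/2 = 389·1747 = 679583.

679583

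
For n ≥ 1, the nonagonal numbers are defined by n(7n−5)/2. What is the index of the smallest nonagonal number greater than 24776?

Solve n(7n−5)/2 > 24776 for integer n.
The largest n with value ≤ 24776 is 84 (since 24486 ≤ 24776 < 25075), so the first above is n = 85, value 25075.

85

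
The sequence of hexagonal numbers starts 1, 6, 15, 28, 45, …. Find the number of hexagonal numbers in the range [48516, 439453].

314

The n-th hexagonal number is n(2n−1).
Smallest index with value ≥ 48516: n = 156 (giving 48516).
Largest index with value ≤ 439453: n = 469 (giving 439453).
Indices 156 through 469: 314 terms.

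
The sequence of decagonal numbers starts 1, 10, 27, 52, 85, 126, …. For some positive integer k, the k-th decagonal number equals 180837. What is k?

Set n(4n−3) = 180837, giving 4n² − 3n − 180837 = 0.
So n = (3 + 1701) / 8 = 1704/8 = 213.

213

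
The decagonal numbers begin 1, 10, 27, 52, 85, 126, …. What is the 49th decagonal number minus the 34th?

4935

49·(4·49 − 3) = 9457 and 34·(4·34 − 3) = 4522.
Difference: 9457 − 4522 = 4935.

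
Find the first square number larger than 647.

Solve n² > 647 for integer n.
The largest n with value ≤ 647 is 25 (since 625 ≤ 647 < 676), so the first above is n = 26, value 676.

676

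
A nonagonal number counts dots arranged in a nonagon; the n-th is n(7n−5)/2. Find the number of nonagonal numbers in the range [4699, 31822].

59

The n-th nonagonal number is n(7n−5)/2.
Smallest index with value ≥ 4699: n = 37 (giving 4699).
Largest index with value ≤ 31822: n = 95 (giving 31350).
Indices 37 through 95: 59 terms.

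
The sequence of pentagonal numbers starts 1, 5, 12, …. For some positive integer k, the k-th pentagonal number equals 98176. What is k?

Set n(3n−1)/2 = 98176, giving 3n² − n − 196352 = 0.
The discriminant is 1 + 24·98176 = 2356225, and √2356225 = 1535.
So n = (1 + 1535) / 6 = 1536/6 = 256.
Check: 256·(3·256 − 1)/2 = 98176. ✓

256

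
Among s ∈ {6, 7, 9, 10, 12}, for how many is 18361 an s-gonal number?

s = 6: P(6, 96) = 18336 and P(6, 97) = 18721; 18361 is not s-gonal.
s = 7: P(7, 86) = 18361. ✓
s = 9: P(9, 72) = 17964 and P(9, 73) = 18469; 18361 is not s-gonal.
s = 10: P(10, 68) = 18292 and P(10, 69) = 18837; 18361 is not s-gonal.
s = 12: P(12, 61) = 18361. ✓
Hits: s ∈ {7, 12} → 2.

2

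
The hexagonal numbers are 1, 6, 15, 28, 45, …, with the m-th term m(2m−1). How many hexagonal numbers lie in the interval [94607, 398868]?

The n-th hexagonal number is n(2n−1).
Smallest index with value ≥ 94607: n = 218 (giving 94830).
Largest index with value ≤ 398868: n = 446 (giving 397386).
Indices 218 through 446: 229 terms.

229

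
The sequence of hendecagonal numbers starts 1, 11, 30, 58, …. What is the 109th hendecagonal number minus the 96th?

11947

109·(9·109 − 7)/2 = 53083 and 96·(9·96 − 7)/2 = 41136.
Difference: 53083 − 41136 = 11947.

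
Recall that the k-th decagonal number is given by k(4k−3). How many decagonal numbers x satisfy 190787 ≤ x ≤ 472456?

The n-th decagonal number is n(4n−3).
Smallest index with value ≥ 190787: n = 219 (giving 191187).
Largest index with value ≤ 472456: n = 344 (giving 472312).
Indices 219 through 344: 126 terms.

126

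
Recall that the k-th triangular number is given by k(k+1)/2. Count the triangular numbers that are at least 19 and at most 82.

The n-th triangular number is n(n+1)/2.
Smallest index with value ≥ 19: n = 6 (giving 21).
Largest index with value ≤ 82: n = 12 (giving 78).
Indices 6 through 12: 7 terms.

7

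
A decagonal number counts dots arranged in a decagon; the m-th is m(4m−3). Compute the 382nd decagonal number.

582550

The 382nd decagonal number is n(4n−3) with n = 382.
382·(4·382 − 3) = 382·1525 = 582550.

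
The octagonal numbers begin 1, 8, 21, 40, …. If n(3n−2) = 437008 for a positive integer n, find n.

Set n(3n−2) = 437008, giving 3n² − 2n − 437008 = 0.
The discriminant is 4 + 12·437008 = 5244100, and √5244100 = 2290.
So n = (2 + 2290) / 6 = 2292/6 = 382.

382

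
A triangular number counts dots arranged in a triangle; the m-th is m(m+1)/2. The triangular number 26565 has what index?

230

Set n(n+1)/2 = 26565, giving n² + n − 53130 = 0.
So n = (-1 + 461) / 2 = 460/2 = 230.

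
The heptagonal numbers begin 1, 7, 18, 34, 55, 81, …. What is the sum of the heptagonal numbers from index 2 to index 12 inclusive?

1507

Σ i(5i−3)/2 = (5Σi² − 3Σi) / 2 over i = 2..12.
Σi = 78 − 1 = 77 and Σi² = 650 − 1 = 649.
(5·649 − 3·77) / 2 = 3014/2 = 1507.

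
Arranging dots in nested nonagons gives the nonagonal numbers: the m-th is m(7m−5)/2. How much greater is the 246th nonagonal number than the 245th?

Consecutive nonagonal numbers differ by 7n − 6: here 7·246 − 6 = 1716.

1716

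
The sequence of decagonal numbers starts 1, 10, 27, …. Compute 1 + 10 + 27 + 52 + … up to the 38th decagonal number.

73853

Σ i(4i−3) = 4Σi² − 3Σi over i = 1..38.
Σi = 741 and Σi² = 19019.
4·19019 − 3·741 = 73853.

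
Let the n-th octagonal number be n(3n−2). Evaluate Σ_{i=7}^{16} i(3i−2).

3985

Σ i(3i−2) = 3Σi² − 2Σi over i = 7..16.
Σi = 136 − 21 = 115 and Σi² = 1496 − 91 = 1405.
3·1405 − 2·115 = 3985.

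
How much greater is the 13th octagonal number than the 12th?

73

Consecutive octagonal numbers differ by 6n − 5: here 6·13 − 5 = 73.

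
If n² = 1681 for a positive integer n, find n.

41

We need n² = 1681, so n = √1681 = 41.
Check: 41² = 1681. ✓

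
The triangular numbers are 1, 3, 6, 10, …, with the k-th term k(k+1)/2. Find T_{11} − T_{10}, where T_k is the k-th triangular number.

11

Consecutive triangular numbers differ by n: T_{11} − T_{10} = 11.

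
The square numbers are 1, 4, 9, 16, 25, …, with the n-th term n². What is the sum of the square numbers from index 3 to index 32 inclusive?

11435

Σ_{i=3}^{32} i² = 11440 − 5 = 11435.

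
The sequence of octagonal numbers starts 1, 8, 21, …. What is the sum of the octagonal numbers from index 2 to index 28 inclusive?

Σ i(3i−2) = 3Σi² − 2Σi over i = 2..28.
Σi = 406 − 1 = 405 and Σi² = 7714 − 1 = 7713.
3·7713 − 2·405 = 22329.

22329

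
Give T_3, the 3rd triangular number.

The 3rd triangular number is n(n+1)/2 with n = 3.
3·4/2 = 12/2 = 6.

6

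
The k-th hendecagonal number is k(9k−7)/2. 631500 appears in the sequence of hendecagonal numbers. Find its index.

Set n(9n−7)/2 = 631500, giving 9n² − 7n − 1263000 = 0.
The discriminant is 49 + 72·631500 = 45468049, and √45468049 = 6743.
So n = (7 + 6743) / 18 = 6750/18 = 375.
Check: 375·(9·375 − 7)/2 = 631500. ✓

375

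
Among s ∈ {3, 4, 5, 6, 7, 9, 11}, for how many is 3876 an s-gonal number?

1

s = 3: P(3, 87) = 3828 and P(3, 88) = 3916; 3876 is not s-gonal.
s = 4: P(4, 62) = 3844 and P(4, 63) = 3969; 3876 is not s-gonal.
s = 5: P(5, 51) = 3876. ✓
s = 6: P(6, 44) = 3828 and P(6, 45) = 4005; 3876 is not s-gonal.
s = 7: P(7, 39) = 3744 and P(7, 40) = 3940; 3876 is not s-gonal.
s = 9: P(9, 33) = 3729 and P(9, 34) = 3961; 3876 is not s-gonal.
s = 11: P(11, 29) = 3683 and P(11, 30) = 3945; 3876 is not s-gonal.
Hits: s ∈ {5} → 1.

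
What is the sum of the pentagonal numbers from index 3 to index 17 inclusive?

2595

Σ i(3i−1)/2 = (3Σi² − Σi) / 2 over i = 3..17.
Σi = 153 − 3 = 150 and Σi² = 1785 − 5 = 1780.
(3·1780 − 1·150) / 2 = 5190/2 = 2595.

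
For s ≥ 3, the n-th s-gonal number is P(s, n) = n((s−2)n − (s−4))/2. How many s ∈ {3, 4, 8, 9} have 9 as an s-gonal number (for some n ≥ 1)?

s = 3: P(3, 3) = 6 and P(3, 4) = 10; 9 is not s-gonal.
s = 4: P(4, 3) = 9. ✓
s = 8: P(8, 2) = 8 and P(8, 3) = 21; 9 is not s-gonal.
s = 9: P(9, 2) = 9. ✓
Hits: s ∈ {4, 9} → 2.

2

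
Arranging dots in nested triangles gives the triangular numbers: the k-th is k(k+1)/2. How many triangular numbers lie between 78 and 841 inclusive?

The n-th triangular number is n(n+1)/2.
Smallest index with value ≥ 78: n = 12 (giving 78).
Largest index with value ≤ 841: n = 40 (giving 820).
Indices 12 through 40: 29 terms.

29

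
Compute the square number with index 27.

The 27th square number is n² with n = 27.
27² = 729.

729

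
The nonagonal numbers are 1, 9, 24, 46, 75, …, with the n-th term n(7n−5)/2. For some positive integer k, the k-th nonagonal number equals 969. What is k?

Set n(7n−5)/2 = 969, giving 7n² − 5n − 1938 = 0.
The discriminant is 25 + 56·969 = 54289, and √54289 = 233.
So n = (5 + 233) / 14 = 238/14 = 17.

17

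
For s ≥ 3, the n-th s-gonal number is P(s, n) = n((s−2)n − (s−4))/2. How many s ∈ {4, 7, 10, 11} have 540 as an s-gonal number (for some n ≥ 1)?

2

s = 4: P(4, 23) = 529 and P(4, 24) = 576; 540 is not s-gonal.
s = 7: P(7, 15) = 540. ✓
s = 10: P(10, 12) = 540. ✓
s = 11: P(11, 11) = 506 and P(11, 12) = 606; 540 is not s-gonal.
Hits: s ∈ {7, 10} → 2.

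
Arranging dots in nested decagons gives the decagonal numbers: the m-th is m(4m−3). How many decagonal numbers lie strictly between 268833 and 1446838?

342

The n-th decagonal number is n(4n−3).
Smallest index with value > 268833: n = 260 (giving 269620).
Largest index with value < 1446838: n = 601 (giving 1443001).
Indices 260 through 601: 342 terms.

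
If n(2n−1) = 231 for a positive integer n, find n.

Set n(2n−1) = 231, giving 2n² − n − 231 = 0.
So n = (1 + 43) / 4 = 44/4 = 11.

11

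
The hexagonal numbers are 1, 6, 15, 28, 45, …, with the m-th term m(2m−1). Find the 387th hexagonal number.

The 387th hexagonal number is n(2n−1) with n = 387.
387·(2·387 − 1) = 387·773 = 299151.

299151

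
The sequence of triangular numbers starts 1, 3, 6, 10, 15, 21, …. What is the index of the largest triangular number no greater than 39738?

281

Solve n(n+1)/2 ≤ 39738 for integer n.
n = 281 gives 39621 ≤ 39738, while n = 282 gives 39903 > 39738; so the answer is index 281.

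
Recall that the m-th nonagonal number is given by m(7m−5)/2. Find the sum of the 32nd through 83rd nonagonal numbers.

Σ i(7i−5)/2 = (7Σi² − 5Σi) / 2 over i = 32..83.
Σi = 3486 − 496 = 2990 and Σi² = 194054 − 10416 = 183638.
(7·183638 − 5·2990) / 2 = 1270516/2 = 635258.

635258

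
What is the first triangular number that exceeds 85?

91

Solve n(n+1)/2 > 85 for integer n.
The largest n with value ≤ 85 is 12 (since 78 ≤ 85 < 91), so the first above is n = 13, value 91.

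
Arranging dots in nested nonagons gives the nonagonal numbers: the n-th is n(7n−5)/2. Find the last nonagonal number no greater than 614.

Solve n(7n−5)/2 ≤ 614 for integer n.
n = 13 gives 559 ≤ 614, while n = 14 gives 651 > 614; so the answer is 559.

559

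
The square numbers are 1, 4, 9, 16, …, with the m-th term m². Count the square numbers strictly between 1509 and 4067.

The n-th square number is n².
Smallest index with value > 1509: n = 39 (giving 1521).
Largest index with value < 4067: n = 63 (giving 3969).
Indices 39 through 63: 25 terms.

25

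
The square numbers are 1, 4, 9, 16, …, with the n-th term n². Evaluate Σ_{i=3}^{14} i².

1010

Σ_{i=3}^{14} i² = 1015 − 5 = 1010.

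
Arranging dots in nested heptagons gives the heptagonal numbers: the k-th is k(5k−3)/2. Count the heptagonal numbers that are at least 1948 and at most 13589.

46

The n-th heptagonal number is n(5n−3)/2.
Smallest index with value ≥ 1948: n = 29 (giving 2059).
Largest index with value ≤ 13589: n = 74 (giving 13579).
Indices 29 through 74: 46 terms.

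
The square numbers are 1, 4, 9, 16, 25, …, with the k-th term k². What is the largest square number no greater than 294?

Solve n² ≤ 294 for integer n.
n = 17 gives 289 ≤ 294, while n = 18 gives 324 > 294; so the answer is 289.

289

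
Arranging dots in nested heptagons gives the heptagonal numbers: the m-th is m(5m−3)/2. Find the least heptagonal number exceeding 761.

Solve n(5n−3)/2 > 761 for integer n.
The largest n with value ≤ 761 is 17 (since 697 ≤ 761 < 783), so the first above is n = 18, value 783.

783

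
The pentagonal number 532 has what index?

19

Set n(3n−1)/2 = 532, giving 3n² − n − 1064 = 0.
So n = (1 + 113) / 6 = 114/6 = 19.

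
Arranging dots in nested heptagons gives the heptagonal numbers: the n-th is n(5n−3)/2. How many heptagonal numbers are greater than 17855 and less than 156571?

166

The n-th heptagonal number is n(5n−3)/2.
Smallest index with value > 17855: n = 85 (giving 17935).
Largest index with value < 156571: n = 250 (giving 155875).
Indices 85 through 250: 166 terms.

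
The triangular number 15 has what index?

5

Set n(n+1)/2 = 15, giving n² + n − 30 = 0.
So n = (-1 + 11) / 2 = 10/2 = 5.
Check: 5·6/2 = 15. ✓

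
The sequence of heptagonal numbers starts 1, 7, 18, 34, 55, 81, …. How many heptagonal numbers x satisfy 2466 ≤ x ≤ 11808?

38

The n-th heptagonal number is n(5n−3)/2.
Smallest index with value ≥ 2466: n = 32 (giving 2512).
Largest index with value ≤ 11808: n = 69 (giving 11799).
Indices 32 through 69: 38 terms.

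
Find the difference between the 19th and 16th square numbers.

105

19² = 361 and 16² = 256.
Difference: 361 − 256 = 105.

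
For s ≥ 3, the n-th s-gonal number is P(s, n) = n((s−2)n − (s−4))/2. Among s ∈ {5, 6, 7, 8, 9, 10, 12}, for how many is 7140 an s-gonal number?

s = 5: P(5, 69) = 7107 and P(5, 70) = 7315; 7140 is not s-gonal.
s = 6: P(6, 60) = 7140. ✓
s = 7: P(7, 53) = 6943 and P(7, 54) = 7209; 7140 is not s-gonal.
s = 8: P(8, 49) = 7105 and P(8, 50) = 7400; 7140 is not s-gonal.
s = 9: P(9, 45) = 6975 and P(9, 46) = 7291; 7140 is not s-gonal.
s = 10: P(10, 42) = 6930 and P(10, 43) = 7267; 7140 is not s-gonal.
s = 12: P(12, 38) = 7068 and P(12, 39) = 7449; 7140 is not s-gonal.
Hits: s ∈ {6} → 1.

1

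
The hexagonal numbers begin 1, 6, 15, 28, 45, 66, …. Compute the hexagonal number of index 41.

41·(2·41 − 1) = 41·81 = 3321.

3321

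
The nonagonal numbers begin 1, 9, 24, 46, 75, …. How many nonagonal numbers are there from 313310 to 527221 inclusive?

89

The n-th nonagonal number is n(7n−5)/2.
Smallest index with value ≥ 313310: n = 300 (giving 314250).
Largest index with value ≤ 527221: n = 388 (giving 525934).
Indices 300 through 388: 89 terms.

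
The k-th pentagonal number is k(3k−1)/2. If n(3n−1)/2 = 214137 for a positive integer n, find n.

Set n(3n−1)/2 = 214137, giving 3n² − n − 428274 = 0.
The discriminant is 1 + 24·214137 = 5139289, and √5139289 = 2267.
So n = (1 + 2267) / 6 = 2268/6 = 378.
Check: 378·(3·378 − 1)/2 = 214137. ✓

378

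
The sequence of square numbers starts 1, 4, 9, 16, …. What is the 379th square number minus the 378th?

757

n² − (n−1)² = 2n − 1, so 379² − 378² = 2·379 − 1 = 757.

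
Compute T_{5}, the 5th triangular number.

15

5·6/2 = 30/2 = 15.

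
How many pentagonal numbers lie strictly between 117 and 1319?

20

The n-th pentagonal number is n(3n−1)/2.
Smallest index with value > 117: n = 10 (giving 145).
Largest index with value < 1319: n = 29 (giving 1247).
Indices 10 through 29: 20 terms.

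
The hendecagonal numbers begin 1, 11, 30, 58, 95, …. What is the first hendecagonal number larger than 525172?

Solve n(9n−7)/2 > 525172 for integer n.
The largest n with value ≤ 525172 is 342 (since 525141 ≤ 525172 < 528220), so the first above is n = 343, value 528220.

528220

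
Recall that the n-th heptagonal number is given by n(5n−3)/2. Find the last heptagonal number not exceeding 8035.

7756

Solve n(5n−3)/2 ≤ 8035 for integer n.
n = 56 gives 7756 ≤ 8035, while n = 57 gives 8037 > 8035; so the answer is 7756.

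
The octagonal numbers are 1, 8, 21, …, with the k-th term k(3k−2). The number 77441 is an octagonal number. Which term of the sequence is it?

161

Set n(3n−2) = 77441, giving 3n² − 2n − 77441 = 0.
So n = (2 + 964) / 6 = 966/6 = 161.
Check: 161·(3·161 − 2) = 77441. ✓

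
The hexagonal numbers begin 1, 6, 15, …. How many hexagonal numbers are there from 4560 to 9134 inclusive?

20

The n-th hexagonal number is n(2n−1).
Smallest index with value ≥ 4560: n = 48 (giving 4560).
Largest index with value ≤ 9134: n = 67 (giving 8911).
Indices 48 through 67: 20 terms.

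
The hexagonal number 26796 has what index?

Set n(2n−1) = 26796, giving 2n² − n − 26796 = 0.
The discriminant is 1 + 8·26796 = 214369, and √214369 = 463.
So n = (1 + 463) / 4 = 464/4 = 116.

116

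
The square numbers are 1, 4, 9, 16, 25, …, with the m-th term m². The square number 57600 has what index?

We need n² = 57600, so n = √57600 = 240.

240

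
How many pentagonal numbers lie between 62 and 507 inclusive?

12

The n-th pentagonal number is n(3n−1)/2.
Smallest index with value ≥ 62: n = 7 (giving 70).
Largest index with value ≤ 507: n = 18 (giving 477).
Indices 7 through 18: 12 terms.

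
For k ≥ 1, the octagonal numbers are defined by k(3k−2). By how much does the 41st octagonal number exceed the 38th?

705

41·(3·41 − 2) = 4961 and 38·(3·38 − 2) = 4256.
Difference: 4961 − 4256 = 705.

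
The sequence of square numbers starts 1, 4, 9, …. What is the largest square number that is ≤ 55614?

55225

Solve n² ≤ 55614 for integer n.
n = 235 gives 55225 ≤ 55614, while n = 236 gives 55696 > 55614; so the answer is 55225.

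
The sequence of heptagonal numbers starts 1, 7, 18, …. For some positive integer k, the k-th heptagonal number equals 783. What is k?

Set n(5n−3)/2 = 783, giving 5n² − 3n − 1566 = 0.
The discriminant is 9 + 40·783 = 31329, and √31329 = 177.
So n = (3 + 177) / 10 = 180/10 = 18.
Check: 18·(5·18 − 3)/2 = 783. ✓

18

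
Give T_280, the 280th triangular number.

The 280th triangular number is n(n+1)/2 with n = 280.
280·281/2 = 78680/2 = 39340.

39340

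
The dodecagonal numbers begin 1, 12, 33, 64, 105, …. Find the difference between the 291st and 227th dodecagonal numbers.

291·(5·291 − 4) = 422241 and 227·(5·227 − 4) = 256737.
Difference: 422241 − 256737 = 165504.

165504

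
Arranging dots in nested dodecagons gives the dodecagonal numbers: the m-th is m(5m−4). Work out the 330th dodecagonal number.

330·(5·330 − 4) = 330·1646 = 543180.

543180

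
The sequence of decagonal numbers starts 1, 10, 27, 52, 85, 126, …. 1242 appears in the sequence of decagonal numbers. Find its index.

Set n(4n−3) = 1242, giving 4n² − 3n − 1242 = 0.
The discriminant is 9 + 16·1242 = 19881, and √19881 = 141.
So n = (3 + 141) / 8 = 144/8 = 18.
Check: 18·(4·18 − 3) = 1242. ✓

18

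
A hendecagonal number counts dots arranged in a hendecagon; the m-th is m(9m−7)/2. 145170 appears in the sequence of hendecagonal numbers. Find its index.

Set n(9n−7)/2 = 145170, giving 9n² − 7n − 290340 = 0.
The discriminant is 49 + 72·145170 = 10452289, and √10452289 = 3233.
So n = (7 + 3233) / 18 = 3240/18 = 180.

180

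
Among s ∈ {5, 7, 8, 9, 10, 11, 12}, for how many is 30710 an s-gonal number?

1

s = 5: P(5, 143) = 30602 and P(5, 144) = 31032; 30710 is not s-gonal.
s = 7: P(7, 111) = 30636 and P(7, 112) = 31192; 30710 is not s-gonal.
s = 8: P(8, 101) = 30401 and P(8, 102) = 31008; 30710 is not s-gonal.
s = 9: P(9, 94) = 30691 and P(9, 95) = 31350; 30710 is not s-gonal.
s = 10: P(10, 87) = 30015 and P(10, 88) = 30712; 30710 is not s-gonal.
s = 11: P(11, 83) = 30710. ✓
s = 12: P(12, 78) = 30108 and P(12, 79) = 30889; 30710 is not s-gonal.
Hits: s ∈ {11} → 1.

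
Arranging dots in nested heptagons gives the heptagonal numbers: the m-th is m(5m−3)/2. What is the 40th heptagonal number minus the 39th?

Consecutive heptagonal numbers differ by 5n − 4: here 5·40 − 4 = 196.

196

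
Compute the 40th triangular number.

820

40·41/2 = 1640/2 = 820.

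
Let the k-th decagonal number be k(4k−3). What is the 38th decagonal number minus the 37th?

297

Consecutive decagonal numbers differ by 8n − 7: here 8·38 − 7 = 297.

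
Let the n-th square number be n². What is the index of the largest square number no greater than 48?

Solve n² ≤ 48 for integer n.
n = 6 gives 36 ≤ 48, while n = 7 gives 49 > 48; so the answer is index 6.

6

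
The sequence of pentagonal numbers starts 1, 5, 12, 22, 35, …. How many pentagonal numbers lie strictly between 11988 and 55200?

The n-th pentagonal number is n(3n−1)/2.
Smallest index with value > 11988: n = 90 (giving 12105).
Largest index with value < 55200: n = 191 (giving 54626).
Indices 90 through 191: 102 terms.

102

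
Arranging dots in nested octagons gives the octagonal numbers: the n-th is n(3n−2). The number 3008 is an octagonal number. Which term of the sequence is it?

32

Set n(3n−2) = 3008, giving 3n² − 2n − 3008 = 0.
The discriminant is 4 + 12·3008 = 36100, and √36100 = 190.
So n = (2 + 190) / 6 = 192/6 = 32.
Check: 32·(3·32 − 2) = 3008. ✓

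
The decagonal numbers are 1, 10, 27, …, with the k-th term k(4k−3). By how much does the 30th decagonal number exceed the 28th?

30·(4·30 − 3) = 3510 and 28·(4·28 − 3) = 3052.
Difference: 3510 − 3052 = 458.

458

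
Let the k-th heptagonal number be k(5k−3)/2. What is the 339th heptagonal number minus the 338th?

Consecutive heptagonal numbers differ by 5n − 4: here 5·339 − 4 = 1691.

1691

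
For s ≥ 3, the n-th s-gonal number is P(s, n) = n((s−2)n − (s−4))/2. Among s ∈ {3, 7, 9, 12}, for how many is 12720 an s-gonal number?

s = 3: P(3, 159) = 12720. ✓
s = 7: P(7, 71) = 12496 and P(7, 72) = 12852; 12720 is not s-gonal.
s = 9: P(9, 60) = 12450 and P(9, 61) = 12871; 12720 is not s-gonal.
s = 12: P(12, 50) = 12300 and P(12, 51) = 12801; 12720 is not s-gonal.
Hits: s ∈ {3} → 1.

1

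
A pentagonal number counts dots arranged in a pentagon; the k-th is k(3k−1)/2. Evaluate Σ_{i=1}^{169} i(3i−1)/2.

2427685

Σ i(3i−1)/2 = (3Σi² − Σi) / 2 over i = 1..169.
Σi = 14365 and Σi² = 1623245.
(3·1623245 − 1·14365) / 2 = 4855370/2 = 2427685.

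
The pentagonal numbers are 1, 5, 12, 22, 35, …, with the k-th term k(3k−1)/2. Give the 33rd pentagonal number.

1617

The 33rd pentagonal number is n(3n−1)/2 with n = 33.
33·(3·33 − 1)/2 = 33·98/2 = 33·49 = 1617.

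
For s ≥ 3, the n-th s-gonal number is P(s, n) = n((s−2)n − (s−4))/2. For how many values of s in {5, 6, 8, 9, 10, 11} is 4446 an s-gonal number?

1

s = 5: P(5, 54) = 4347 and P(5, 55) = 4510; 4446 is not s-gonal.
s = 6: P(6, 47) = 4371 and P(6, 48) = 4560; 4446 is not s-gonal.
s = 8: P(8, 38) = 4256 and P(8, 39) = 4485; 4446 is not s-gonal.
s = 9: P(9, 36) = 4446. ✓
s = 10: P(10, 33) = 4257 and P(10, 34) = 4522; 4446 is not s-gonal.
s = 11: P(11, 31) = 4216 and P(11, 32) = 4496; 4446 is not s-gonal.
Hits: s ∈ {9} → 1.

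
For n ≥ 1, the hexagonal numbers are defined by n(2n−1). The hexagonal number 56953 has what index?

169

Set n(2n−1) = 56953, giving 2n² − n − 56953 = 0.
The discriminant is 1 + 8·56953 = 455625, and √455625 = 675.
So n = (1 + 675) / 4 = 676/4 = 169.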